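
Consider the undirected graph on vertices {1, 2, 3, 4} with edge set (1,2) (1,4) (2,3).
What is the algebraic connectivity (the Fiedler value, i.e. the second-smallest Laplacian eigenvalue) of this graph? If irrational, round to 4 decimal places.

0.5858

With the vertex order [1, 2, 3, 4], the degrees are [2, 2, 1, 1], giving D = diag(2, 2, 1, 1) and L = D - A. The sorted Laplacian eigenvalues are [0, 0.5858, 2, 3.4142]; the algebraic connectivity is the second entry, 0.5858. There is one zero in the spectrum, matching the 1 component.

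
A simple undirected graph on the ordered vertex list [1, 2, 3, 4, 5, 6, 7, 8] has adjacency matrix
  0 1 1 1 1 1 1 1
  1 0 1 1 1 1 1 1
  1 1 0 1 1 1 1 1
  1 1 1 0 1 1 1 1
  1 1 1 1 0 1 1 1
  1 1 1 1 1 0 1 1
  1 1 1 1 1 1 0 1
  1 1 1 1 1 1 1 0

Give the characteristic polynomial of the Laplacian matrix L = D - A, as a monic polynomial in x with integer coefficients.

Each diagonal entry of L is the vertex degree and each off-diagonal entry is -1 where an edge is present, 0 otherwise; in the order [1, 2, 3, 4, 5, 6, 7, 8] the diagonal is [7, 7, 7, 7, 7, 7, 7, 7]. Computing det(xI - L) by cofactor expansion (or equivalently via sum-over-permutations) gives x^8 - 56x^7 + 1344x^6 - 17920x^5 + 143360x^4 - 688128x^3 + 1835008x^2 - 2097152x. The coefficient of x^7 equals -trace(L) = -56, matching the sum of degrees. The eigenvalues sum to 56, which equals trace(L) = 2|E|.

x^8 - 56x^7 + 1344x^6 - 17920x^5 + 143360x^4 - 688128x^3 + 1835008x^2 - 2097152x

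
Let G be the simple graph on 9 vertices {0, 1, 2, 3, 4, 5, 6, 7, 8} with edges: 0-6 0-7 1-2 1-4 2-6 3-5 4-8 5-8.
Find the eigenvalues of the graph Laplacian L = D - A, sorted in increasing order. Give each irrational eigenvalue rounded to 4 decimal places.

[0, 0.1206, 0.4679, 1, 1.6527, 2.3473, 3, 3.5321, 3.8794]

Reading degrees in the order [0, 1, 2, 3, 4, 5, 6, 7, 8] gives [2, 2, 2, 1, 2, 2, 2, 1, 2]; set D = diag(2, 2, 2, 1, 2, 2, 2, 1, 2) and form L = D - A. Since every row of L sums to 0, the all-ones vector is in the kernel and 0 is an eigenvalue. The single zero eigenvalue shows the graph is connected. The largest eigenvalue, 3.8794, is at most the vertex count 9.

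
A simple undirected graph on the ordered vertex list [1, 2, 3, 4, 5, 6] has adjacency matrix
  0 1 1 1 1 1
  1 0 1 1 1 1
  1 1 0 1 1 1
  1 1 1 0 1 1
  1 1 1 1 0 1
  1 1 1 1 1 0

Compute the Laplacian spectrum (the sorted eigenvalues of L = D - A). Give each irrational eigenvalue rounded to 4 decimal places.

Each diagonal entry of L is the vertex degree and each off-diagonal entry is -1 where an edge is present, 0 otherwise; in the order [1, 2, 3, 4, 5, 6] the diagonal is [5, 5, 5, 5, 5, 5]. The multiplicity of 0 as a Laplacian eigenvalue equals the number of connected components. The single zero eigenvalue shows the graph is connected. There is one zero in the spectrum, matching the 1 component. The eigenvalues sum to 30, which equals trace(L) = 2|E|.

[0, 6, 6, 6, 6, 6]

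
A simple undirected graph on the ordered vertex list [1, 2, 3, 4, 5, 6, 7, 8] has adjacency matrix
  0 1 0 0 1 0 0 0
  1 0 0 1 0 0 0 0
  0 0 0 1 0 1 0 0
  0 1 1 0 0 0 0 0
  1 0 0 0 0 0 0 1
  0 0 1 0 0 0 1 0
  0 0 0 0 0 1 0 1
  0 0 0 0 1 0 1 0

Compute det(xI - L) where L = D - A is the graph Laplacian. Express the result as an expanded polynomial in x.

Reading degrees in the order [1, 2, 3, 4, 5, 6, 7, 8] gives [2, 2, 2, 2, 2, 2, 2, 2]; set D = diag(2, 2, 2, 2, 2, 2, 2, 2) and form L = D - A. L has integer entries, so p(x) = det(xI - L) has integer coefficients. Expanding the determinant yields x^8 - 16x^7 + 104x^6 - 352x^5 + 660x^4 - 672x^3 + 336x^2 - 64x. The constant term is 0 because L is singular (the all-ones vector lies in its kernel). By the matrix-tree theorem the graph has (1/8) * product of the nonzero eigenvalues = 8 spanning trees.

x^8 - 16x^7 + 104x^6 - 352x^5 + 660x^4 - 672x^3 + 336x^2 - 64x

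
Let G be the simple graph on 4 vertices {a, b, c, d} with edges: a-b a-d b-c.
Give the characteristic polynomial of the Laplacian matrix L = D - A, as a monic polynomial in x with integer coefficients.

With the vertex order [a, b, c, d], the degrees are [2, 2, 1, 1], giving D = diag(2, 2, 1, 1) and L = D - A. Computing det(xI - L) by cofactor expansion (or equivalently via sum-over-permutations) gives x^4 - 6x^3 + 10x^2 - 4x. Since p(0) = det(-L) = 0, x divides p(x). By the matrix-tree theorem the graph has (1/4) * product of the nonzero eigenvalues = 1 spanning tree.

x^4 - 6x^3 + 10x^2 - 4x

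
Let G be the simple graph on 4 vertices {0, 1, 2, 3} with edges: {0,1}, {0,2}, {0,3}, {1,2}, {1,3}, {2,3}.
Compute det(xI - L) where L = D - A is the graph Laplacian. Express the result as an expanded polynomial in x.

Each diagonal entry of L is the vertex degree and each off-diagonal entry is -1 where an edge is present, 0 otherwise; in the order [0, 1, 2, 3] the diagonal is [3, 3, 3, 3]. Computing det(xI - L) by cofactor expansion (or equivalently via sum-over-permutations) gives x^4 - 12x^3 + 48x^2 - 64x. Since p(0) = det(-L) = 0, x divides p(x).

x^4 - 12x^3 + 48x^2 - 64x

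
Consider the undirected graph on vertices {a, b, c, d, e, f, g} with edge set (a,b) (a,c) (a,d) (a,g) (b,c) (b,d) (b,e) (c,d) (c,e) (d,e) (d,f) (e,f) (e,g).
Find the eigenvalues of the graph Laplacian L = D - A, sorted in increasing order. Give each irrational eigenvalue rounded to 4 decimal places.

[0, 1.7165, 2.2310, 4.5484, 5, 5.9262, 6.5779]

Each diagonal entry of L is the vertex degree and each off-diagonal entry is -1 where an edge is present, 0 otherwise; in the order [a, b, c, d, e, f, g] the diagonal is [4, 4, 4, 5, 5, 2, 2]. Since every row of L sums to 0, the all-ones vector is in the kernel and 0 is an eigenvalue. The single zero eigenvalue shows the graph is connected.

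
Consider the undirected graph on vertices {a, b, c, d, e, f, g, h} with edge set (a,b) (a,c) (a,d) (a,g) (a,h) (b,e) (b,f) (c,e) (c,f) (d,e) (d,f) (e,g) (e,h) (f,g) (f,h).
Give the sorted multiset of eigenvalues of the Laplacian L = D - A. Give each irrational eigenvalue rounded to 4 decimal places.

With the vertex order [a, b, c, d, e, f, g, h], the degrees are [5, 3, 3, 3, 5, 5, 3, 3], giving D = diag(5, 3, 3, 3, 5, 5, 3, 3) and L = D - A. The multiplicity of 0 as a Laplacian eigenvalue equals the number of connected components. The single zero eigenvalue shows the graph is connected. There is one zero in the spectrum, matching the 1 component.

[0, 3, 3, 3, 3, 5, 5, 8]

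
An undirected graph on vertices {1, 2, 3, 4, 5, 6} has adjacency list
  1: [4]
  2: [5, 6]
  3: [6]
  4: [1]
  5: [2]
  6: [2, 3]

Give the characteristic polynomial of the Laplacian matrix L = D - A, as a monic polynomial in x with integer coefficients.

x^6 - 8x^5 + 22x^4 - 24x^3 + 8x^2

With the vertex order [1, 2, 3, 4, 5, 6], the degrees are [1, 2, 1, 1, 1, 2], giving D = diag(1, 2, 1, 1, 1, 2) and L = D - A. L has integer entries, so p(x) = det(xI - L) has integer coefficients. Expanding the determinant yields x^6 - 8x^5 + 22x^4 - 24x^3 + 8x^2. Since p(0) = det(-L) = 0, x divides p(x).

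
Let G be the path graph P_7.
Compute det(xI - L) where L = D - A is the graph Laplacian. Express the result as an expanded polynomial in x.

x^7 - 12x^6 + 55x^5 - 120x^4 + 126x^3 - 56x^2 + 7x

The graph has 7 vertices and degree multiset [2, 2, 2, 2, 2, 1, 1]; D is the diagonal matrix of degrees and L = D - A. Computing det(xI - L) by cofactor expansion (or equivalently via sum-over-permutations) gives x^7 - 12x^6 + 55x^5 - 120x^4 + 126x^3 - 56x^2 + 7x. Since p(0) = det(-L) = 0, x divides p(x).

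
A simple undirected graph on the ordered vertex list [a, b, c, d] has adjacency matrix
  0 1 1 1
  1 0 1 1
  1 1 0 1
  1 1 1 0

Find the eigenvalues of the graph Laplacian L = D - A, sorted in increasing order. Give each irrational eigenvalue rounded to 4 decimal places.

With the vertex order [a, b, c, d], the degrees are [3, 3, 3, 3], giving D = diag(3, 3, 3, 3) and L = D - A. The multiplicity of 0 as a Laplacian eigenvalue equals the number of connected components.

[0, 4, 4, 4]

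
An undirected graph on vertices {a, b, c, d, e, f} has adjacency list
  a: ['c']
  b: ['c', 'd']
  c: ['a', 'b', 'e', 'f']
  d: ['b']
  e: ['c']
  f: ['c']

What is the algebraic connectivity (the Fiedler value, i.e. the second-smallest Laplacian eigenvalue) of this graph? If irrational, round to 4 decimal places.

Reading degrees in the order [a, b, c, d, e, f] gives [1, 2, 4, 1, 1, 1]; set D = diag(1, 2, 4, 1, 1, 1) and form L = D - A. The smallest Laplacian eigenvalue is always 0. The next one, lambda_2 = 0.4859, measures how hard the graph is to disconnect: larger values mean better connectivity. The largest eigenvalue, 5.0861, is at most the vertex count 6.

0.4859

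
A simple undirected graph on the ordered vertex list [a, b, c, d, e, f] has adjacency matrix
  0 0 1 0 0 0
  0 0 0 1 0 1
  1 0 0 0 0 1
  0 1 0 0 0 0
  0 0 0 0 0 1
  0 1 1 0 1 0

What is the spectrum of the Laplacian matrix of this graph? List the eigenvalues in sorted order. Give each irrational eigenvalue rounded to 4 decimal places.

[0, 0.3820, 0.6972, 2, 2.6180, 4.3028]

Reading degrees in the order [a, b, c, d, e, f] gives [1, 2, 2, 1, 1, 3]; set D = diag(1, 2, 2, 1, 1, 3) and form L = D - A. The multiplicity of 0 as a Laplacian eigenvalue equals the number of connected components. The single zero eigenvalue shows the graph is connected. The eigenvalues sum to 10, which equals trace(L) = 2|E|.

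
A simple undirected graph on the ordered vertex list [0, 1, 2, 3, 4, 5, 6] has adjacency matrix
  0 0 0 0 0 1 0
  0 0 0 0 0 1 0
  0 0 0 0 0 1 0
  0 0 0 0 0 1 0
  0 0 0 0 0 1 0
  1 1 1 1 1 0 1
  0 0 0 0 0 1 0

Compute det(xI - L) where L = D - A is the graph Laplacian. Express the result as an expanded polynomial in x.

With the vertex order [0, 1, 2, 3, 4, 5, 6], the degrees are [1, 1, 1, 1, 1, 6, 1], giving D = diag(1, 1, 1, 1, 1, 6, 1) and L = D - A. Computing det(xI - L) by cofactor expansion (or equivalently via sum-over-permutations) gives x^7 - 12x^6 + 45x^5 - 80x^4 + 75x^3 - 36x^2 + 7x. Since p(0) = det(-L) = 0, x divides p(x). The largest eigenvalue, 7, is at most the vertex count 7. The eigenvalues sum to 12, which equals trace(L) = 2|E|.

x^7 - 12x^6 + 45x^5 - 80x^4 + 75x^3 - 36x^2 + 7x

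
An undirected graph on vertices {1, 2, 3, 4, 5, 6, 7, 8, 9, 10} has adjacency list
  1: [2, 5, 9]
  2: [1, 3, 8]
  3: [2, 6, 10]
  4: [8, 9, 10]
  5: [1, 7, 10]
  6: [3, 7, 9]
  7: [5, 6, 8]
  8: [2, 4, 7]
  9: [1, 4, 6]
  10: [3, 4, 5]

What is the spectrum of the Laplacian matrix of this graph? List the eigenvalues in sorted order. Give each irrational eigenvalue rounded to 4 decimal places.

Reading degrees in the order [1, 2, 3, 4, 5, 6, 7, 8, 9, 10] gives [3, 3, 3, 3, 3, 3, 3, 3, 3, 3]; set D = diag(3, 3, 3, 3, 3, 3, 3, 3, 3, 3) and form L = D - A. Diagonalising L (or applying a numerical eigensolver to the 10x10 matrix) gives the spectrum above.

[0, 2, 2, 2, 2, 2, 5, 5, 5, 5]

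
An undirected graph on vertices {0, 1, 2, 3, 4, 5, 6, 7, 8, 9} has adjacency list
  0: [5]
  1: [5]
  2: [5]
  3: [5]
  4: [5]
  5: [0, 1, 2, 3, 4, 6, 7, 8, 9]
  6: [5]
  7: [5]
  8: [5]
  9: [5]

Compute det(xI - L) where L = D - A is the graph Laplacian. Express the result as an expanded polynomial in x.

Reading degrees in the order [0, 1, 2, 3, 4, 5, 6, 7, 8, 9] gives [1, 1, 1, 1, 1, 9, 1, 1, 1, 1]; set D = diag(1, 1, 1, 1, 1, 9, 1, 1, 1, 1) and form L = D - A. The eigenvalues of L are [0, 1, 1, 1, 1, 1, 1, 1, 1, 10]; the characteristic polynomial is the product of (x - lambda_i), which multiplies out to x^10 - 18x^9 + 108x^8 - 336x^7 + 630x^6 - 756x^5 + 588x^4 - 288x^3 + 81x^2 - 10x. The coefficient of x^9 equals -trace(L) = -18, matching the sum of degrees. There is one zero in the spectrum, matching the 1 component. The largest eigenvalue, 10, is at most the vertex count 10.

x^10 - 18x^9 + 108x^8 - 336x^7 + 630x^6 - 756x^5 + 588x^4 - 288x^3 + 81x^2 - 10x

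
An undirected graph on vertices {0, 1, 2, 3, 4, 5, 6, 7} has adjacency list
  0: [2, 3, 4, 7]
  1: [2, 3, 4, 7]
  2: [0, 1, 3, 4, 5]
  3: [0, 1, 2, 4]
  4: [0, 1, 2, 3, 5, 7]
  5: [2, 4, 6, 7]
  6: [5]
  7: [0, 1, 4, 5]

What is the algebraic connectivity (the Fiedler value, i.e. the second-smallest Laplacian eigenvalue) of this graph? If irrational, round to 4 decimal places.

With the vertex order [0, 1, 2, 3, 4, 5, 6, 7], the degrees are [4, 4, 5, 4, 6, 4, 1, 4], giving D = diag(4, 4, 5, 4, 6, 4, 1, 4) and L = D - A. The sorted Laplacian eigenvalues are [0, 0.8325, 3.4309, 4, 4.3337, 5.5632, 6.7847, 7.0551]; the algebraic connectivity is the second entry, 0.8325. The eigenvalues sum to 32, which equals trace(L) = 2|E|.

0.8325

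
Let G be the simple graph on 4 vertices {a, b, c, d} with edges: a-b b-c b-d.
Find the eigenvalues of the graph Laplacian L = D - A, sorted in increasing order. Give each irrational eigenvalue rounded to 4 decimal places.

[0, 1, 1, 4]

Each diagonal entry of L is the vertex degree and each off-diagonal entry is -1 where an edge is present, 0 otherwise; in the order [a, b, c, d] the diagonal is [1, 3, 1, 1]. The multiplicity of 0 as a Laplacian eigenvalue equals the number of connected components.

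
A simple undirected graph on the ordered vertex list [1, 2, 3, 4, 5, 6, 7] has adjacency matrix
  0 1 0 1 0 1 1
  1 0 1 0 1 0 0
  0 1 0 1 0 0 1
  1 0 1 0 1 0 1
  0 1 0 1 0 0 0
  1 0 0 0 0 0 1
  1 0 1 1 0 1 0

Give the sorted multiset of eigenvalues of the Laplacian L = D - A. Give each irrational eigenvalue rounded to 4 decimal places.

Each diagonal entry of L is the vertex degree and each off-diagonal entry is -1 where an edge is present, 0 otherwise; in the order [1, 2, 3, 4, 5, 6, 7] the diagonal is [4, 3, 3, 4, 2, 2, 4]. L is symmetric positive semidefinite, so every eigenvalue is real and nonnegative. The single zero eigenvalue shows the graph is connected.

[0, 1.3360, 2.3705, 3.1590, 3.8904, 5.2575, 5.9867]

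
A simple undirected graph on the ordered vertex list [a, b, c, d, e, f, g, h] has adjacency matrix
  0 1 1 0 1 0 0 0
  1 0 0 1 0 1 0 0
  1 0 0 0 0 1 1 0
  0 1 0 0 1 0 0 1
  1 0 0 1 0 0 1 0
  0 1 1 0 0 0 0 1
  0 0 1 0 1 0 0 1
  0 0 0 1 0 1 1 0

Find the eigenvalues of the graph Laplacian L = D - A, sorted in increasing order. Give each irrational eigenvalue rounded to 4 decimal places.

Reading degrees in the order [a, b, c, d, e, f, g, h] gives [3, 3, 3, 3, 3, 3, 3, 3]; set D = diag(3, 3, 3, 3, 3, 3, 3, 3) and form L = D - A. Diagonalising L (or applying a numerical eigensolver to the 8x8 matrix) gives the spectrum above. By the matrix-tree theorem the graph has (1/8) * product of the nonzero eigenvalues = 384 spanning trees. There is one zero in the spectrum, matching the 1 component.

[0, 2, 2, 2, 4, 4, 4, 6]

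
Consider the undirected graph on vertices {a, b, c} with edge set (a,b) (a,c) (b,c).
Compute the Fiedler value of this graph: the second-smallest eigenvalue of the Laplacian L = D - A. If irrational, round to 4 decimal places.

Each diagonal entry of L is the vertex degree and each off-diagonal entry is -1 where an edge is present, 0 otherwise; in the order [a, b, c] the diagonal is [2, 2, 2]. The smallest Laplacian eigenvalue is always 0. The next one, lambda_2 = 3, measures how hard the graph is to disconnect: larger values mean better connectivity. The largest eigenvalue, 3, is at most the vertex count 3.

3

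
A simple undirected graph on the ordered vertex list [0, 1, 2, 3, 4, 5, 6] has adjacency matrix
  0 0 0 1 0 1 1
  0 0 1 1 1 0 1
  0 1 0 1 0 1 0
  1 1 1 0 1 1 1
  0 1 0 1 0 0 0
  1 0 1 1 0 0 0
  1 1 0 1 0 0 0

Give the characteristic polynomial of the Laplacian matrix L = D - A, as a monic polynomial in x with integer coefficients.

Each diagonal entry of L is the vertex degree and each off-diagonal entry is -1 where an edge is present, 0 otherwise; in the order [0, 1, 2, 3, 4, 5, 6] the diagonal is [3, 4, 3, 6, 2, 3, 3]. Computing det(xI - L) by cofactor expansion (or equivalently via sum-over-permutations) gives x^7 - 24x^6 + 230x^5 - 1124x^4 + 2948x^3 - 3930x^2 + 2079x. The constant term is 0 because L is singular (the all-ones vector lies in its kernel). There is one zero in the spectrum, matching the 1 component.

x^7 - 24x^6 + 230x^5 - 1124x^4 + 2948x^3 - 3930x^2 + 2079x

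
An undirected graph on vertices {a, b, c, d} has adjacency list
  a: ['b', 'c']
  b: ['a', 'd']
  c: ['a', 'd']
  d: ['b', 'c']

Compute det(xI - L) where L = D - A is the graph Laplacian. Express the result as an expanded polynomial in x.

Reading degrees in the order [a, b, c, d] gives [2, 2, 2, 2]; set D = diag(2, 2, 2, 2) and form L = D - A. L has integer entries, so p(x) = det(xI - L) has integer coefficients. Expanding the determinant yields x^4 - 8x^3 + 20x^2 - 16x. The constant term is 0 because L is singular (the all-ones vector lies in its kernel). The largest eigenvalue, 4, is at most the vertex count 4. The eigenvalues sum to 8, which equals trace(L) = 2|E|.

x^4 - 8x^3 + 20x^2 - 16x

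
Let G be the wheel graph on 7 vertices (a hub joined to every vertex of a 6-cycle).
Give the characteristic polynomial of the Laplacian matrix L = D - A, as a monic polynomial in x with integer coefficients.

The graph has 7 vertices and degree multiset [6, 3, 3, 3, 3, 3, 3]; D is the diagonal matrix of degrees and L = D - A. The eigenvalues of L are [0, 2, 2, 4, 4, 5, 7]; the characteristic polynomial is the product of (x - lambda_i), which multiplies out to x^7 - 24x^6 + 231x^5 - 1140x^4 + 3036x^3 - 4128x^2 + 2240x. Since p(0) = det(-L) = 0, x divides p(x). By the matrix-tree theorem the graph has (1/7) * product of the nonzero eigenvalues = 320 spanning trees.

x^7 - 24x^6 + 231x^5 - 1140x^4 + 3036x^3 - 4128x^2 + 2240x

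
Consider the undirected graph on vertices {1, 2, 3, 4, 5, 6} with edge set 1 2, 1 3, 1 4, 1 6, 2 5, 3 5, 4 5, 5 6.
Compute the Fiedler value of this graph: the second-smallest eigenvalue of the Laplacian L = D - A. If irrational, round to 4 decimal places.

Each diagonal entry of L is the vertex degree and each off-diagonal entry is -1 where an edge is present, 0 otherwise; in the order [1, 2, 3, 4, 5, 6] the diagonal is [4, 2, 2, 2, 4, 2]. Computing the eigenvalues of L and sorting gives [0, 2, 2, 2, 4, 6]. The Fiedler value lambda_2 = 2 is strictly positive, so the graph is connected. There is one zero in the spectrum, matching the 1 component.

2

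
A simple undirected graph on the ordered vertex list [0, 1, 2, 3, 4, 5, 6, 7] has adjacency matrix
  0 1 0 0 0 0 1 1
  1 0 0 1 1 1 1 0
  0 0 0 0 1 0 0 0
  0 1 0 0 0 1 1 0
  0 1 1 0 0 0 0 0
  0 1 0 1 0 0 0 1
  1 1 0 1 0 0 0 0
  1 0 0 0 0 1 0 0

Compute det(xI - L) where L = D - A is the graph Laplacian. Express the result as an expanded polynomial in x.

With the vertex order [0, 1, 2, 3, 4, 5, 6, 7], the degrees are [3, 5, 1, 3, 2, 3, 3, 2], giving D = diag(3, 5, 1, 3, 2, 3, 3, 2) and L = D - A. L has integer entries, so p(x) = det(xI - L) has integer coefficients. Expanding the determinant yields x^8 - 22x^7 + 196x^6 - 910x^5 + 2352x^4 - 3322x^3 + 2283x^2 - 528x. The coefficient of x^7 equals -trace(L) = -22, matching the sum of degrees. The largest eigenvalue, 6.1946, is at most the vertex count 8. The eigenvalues sum to 22, which equals trace(L) = 2|E|.

x^8 - 22x^7 + 196x^6 - 910x^5 + 2352x^4 - 3322x^3 + 2283x^2 - 528x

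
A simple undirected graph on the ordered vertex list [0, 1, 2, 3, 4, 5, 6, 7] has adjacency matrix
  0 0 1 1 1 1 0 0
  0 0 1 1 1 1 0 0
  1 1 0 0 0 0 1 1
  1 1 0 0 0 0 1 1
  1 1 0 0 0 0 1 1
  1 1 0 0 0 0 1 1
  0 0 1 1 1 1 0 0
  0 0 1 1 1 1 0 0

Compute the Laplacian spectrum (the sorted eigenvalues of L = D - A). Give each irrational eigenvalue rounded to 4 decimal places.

With the vertex order [0, 1, 2, 3, 4, 5, 6, 7], the degrees are [4, 4, 4, 4, 4, 4, 4, 4], giving D = diag(4, 4, 4, 4, 4, 4, 4, 4) and L = D - A. L is symmetric positive semidefinite, so every eigenvalue is real and nonnegative. The single zero eigenvalue shows the graph is connected.

[0, 4, 4, 4, 4, 4, 4, 8]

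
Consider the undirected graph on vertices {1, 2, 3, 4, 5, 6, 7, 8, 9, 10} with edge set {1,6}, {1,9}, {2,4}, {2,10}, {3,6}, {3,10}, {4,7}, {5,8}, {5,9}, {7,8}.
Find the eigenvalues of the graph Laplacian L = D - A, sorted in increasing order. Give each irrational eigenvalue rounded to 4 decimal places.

Reading degrees in the order [1, 2, 3, 4, 5, 6, 7, 8, 9, 10] gives [2, 2, 2, 2, 2, 2, 2, 2, 2, 2]; set D = diag(2, 2, 2, 2, 2, 2, 2, 2, 2, 2) and form L = D - A. The multiplicity of 0 as a Laplacian eigenvalue equals the number of connected components. There is one zero in the spectrum, matching the 1 component.

[0, 0.3820, 0.3820, 1.3820, 1.3820, 2.6180, 2.6180, 3.6180, 3.6180, 4]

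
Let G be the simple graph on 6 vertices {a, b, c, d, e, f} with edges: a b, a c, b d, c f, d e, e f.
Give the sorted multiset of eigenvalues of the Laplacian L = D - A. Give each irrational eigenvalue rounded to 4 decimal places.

Each diagonal entry of L is the vertex degree and each off-diagonal entry is -1 where an edge is present, 0 otherwise; in the order [a, b, c, d, e, f] the diagonal is [2, 2, 2, 2, 2, 2]. L is symmetric positive semidefinite, so every eigenvalue is real and nonnegative. The single zero eigenvalue shows the graph is connected. The largest eigenvalue, 4, is at most the vertex count 6.

[0, 1, 1, 3, 3, 4]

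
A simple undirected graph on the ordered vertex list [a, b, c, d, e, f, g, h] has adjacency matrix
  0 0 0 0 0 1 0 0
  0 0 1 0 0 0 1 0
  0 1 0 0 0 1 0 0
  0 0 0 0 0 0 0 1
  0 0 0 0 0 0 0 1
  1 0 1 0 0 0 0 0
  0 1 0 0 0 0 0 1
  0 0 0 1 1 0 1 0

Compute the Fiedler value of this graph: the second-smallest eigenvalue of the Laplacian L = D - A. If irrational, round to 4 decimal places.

Reading degrees in the order [a, b, c, d, e, f, g, h] gives [1, 2, 2, 1, 1, 2, 2, 3]; set D = diag(1, 2, 2, 1, 1, 2, 2, 3) and form L = D - A. Computing the eigenvalues of L and sorting gives [0, 0.1667, 0.7276, 1, 1.6353, 2.6729, 3.5643, 4.2332]. The Fiedler value lambda_2 = 0.1667 is strictly positive, so the graph is connected. The eigenvalues sum to 14, which equals trace(L) = 2|E|. The largest eigenvalue, 4.2332, is at most the vertex count 8.

0.1667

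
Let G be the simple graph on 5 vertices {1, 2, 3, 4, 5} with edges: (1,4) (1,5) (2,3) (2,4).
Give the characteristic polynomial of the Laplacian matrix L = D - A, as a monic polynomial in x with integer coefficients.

Each diagonal entry of L is the vertex degree and each off-diagonal entry is -1 where an edge is present, 0 otherwise; in the order [1, 2, 3, 4, 5] the diagonal is [2, 2, 1, 2, 1]. Computing det(xI - L) by cofactor expansion (or equivalently via sum-over-permutations) gives x^5 - 8x^4 + 21x^3 - 20x^2 + 5x. Since p(0) = det(-L) = 0, x divides p(x). There is one zero in the spectrum, matching the 1 component.

x^5 - 8x^4 + 21x^3 - 20x^2 + 5x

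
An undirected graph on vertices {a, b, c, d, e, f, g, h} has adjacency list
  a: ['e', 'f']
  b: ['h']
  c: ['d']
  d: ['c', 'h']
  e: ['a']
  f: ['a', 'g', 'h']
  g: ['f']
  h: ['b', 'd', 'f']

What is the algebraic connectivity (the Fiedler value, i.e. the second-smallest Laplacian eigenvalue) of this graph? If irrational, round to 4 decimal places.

Reading degrees in the order [a, b, c, d, e, f, g, h] gives [2, 1, 1, 2, 1, 3, 1, 3]; set D = diag(2, 1, 1, 2, 1, 3, 1, 3) and form L = D - A. The smallest Laplacian eigenvalue is always 0. The next one, lambda_2 = 0.2509, measures how hard the graph is to disconnect: larger values mean better connectivity.

0.2509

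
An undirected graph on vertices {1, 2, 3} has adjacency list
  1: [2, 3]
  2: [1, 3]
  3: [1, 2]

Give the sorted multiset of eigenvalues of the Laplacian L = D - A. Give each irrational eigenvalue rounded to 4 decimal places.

Each diagonal entry of L is the vertex degree and each off-diagonal entry is -1 where an edge is present, 0 otherwise; in the order [1, 2, 3] the diagonal is [2, 2, 2]. Diagonalising L (or applying a numerical eigensolver to the 3x3 matrix) gives the spectrum above. By the matrix-tree theorem the graph has (1/3) * product of the nonzero eigenvalues = 3 spanning trees. The largest eigenvalue, 3, is at most the vertex count 3.

[0, 3, 3]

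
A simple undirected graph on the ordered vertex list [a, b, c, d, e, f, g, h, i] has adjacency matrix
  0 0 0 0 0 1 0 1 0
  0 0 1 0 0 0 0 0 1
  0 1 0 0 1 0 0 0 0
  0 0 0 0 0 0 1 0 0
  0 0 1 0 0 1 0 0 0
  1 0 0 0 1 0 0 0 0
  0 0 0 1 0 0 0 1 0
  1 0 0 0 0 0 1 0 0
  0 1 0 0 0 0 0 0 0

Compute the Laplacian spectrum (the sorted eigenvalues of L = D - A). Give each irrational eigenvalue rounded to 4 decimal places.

With the vertex order [a, b, c, d, e, f, g, h, i], the degrees are [2, 2, 2, 1, 2, 2, 2, 2, 1], giving D = diag(2, 2, 2, 1, 2, 2, 2, 2, 1) and L = D - A. Since every row of L sums to 0, the all-ones vector is in the kernel and 0 is an eigenvalue. There is one zero in the spectrum, matching the 1 component. By the matrix-tree theorem the graph has (1/9) * product of the nonzero eigenvalues = 1 spanning tree.

[0, 0.1206, 0.4679, 1, 1.6527, 2.3473, 3, 3.5321, 3.8794]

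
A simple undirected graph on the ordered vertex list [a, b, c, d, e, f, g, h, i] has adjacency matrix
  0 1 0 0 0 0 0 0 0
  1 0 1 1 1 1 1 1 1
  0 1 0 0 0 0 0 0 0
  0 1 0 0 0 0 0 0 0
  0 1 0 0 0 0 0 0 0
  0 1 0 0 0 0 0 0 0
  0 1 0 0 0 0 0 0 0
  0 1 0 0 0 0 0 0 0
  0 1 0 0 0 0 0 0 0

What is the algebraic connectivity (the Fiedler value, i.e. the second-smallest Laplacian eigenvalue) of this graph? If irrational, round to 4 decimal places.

1

Reading degrees in the order [a, b, c, d, e, f, g, h, i] gives [1, 8, 1, 1, 1, 1, 1, 1, 1]; set D = diag(1, 8, 1, 1, 1, 1, 1, 1, 1) and form L = D - A. The sorted Laplacian eigenvalues are [0, 1, 1, 1, 1, 1, 1, 1, 9]; the algebraic connectivity is the second entry, 1.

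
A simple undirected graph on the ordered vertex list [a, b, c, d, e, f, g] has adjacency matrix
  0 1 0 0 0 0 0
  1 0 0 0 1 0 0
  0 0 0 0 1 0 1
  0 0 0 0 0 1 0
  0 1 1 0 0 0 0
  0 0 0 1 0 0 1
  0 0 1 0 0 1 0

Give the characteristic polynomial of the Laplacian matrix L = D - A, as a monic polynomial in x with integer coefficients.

x^7 - 12x^6 + 55x^5 - 120x^4 + 126x^3 - 56x^2 + 7x

With the vertex order [a, b, c, d, e, f, g], the degrees are [1, 2, 2, 1, 2, 2, 2], giving D = diag(1, 2, 2, 1, 2, 2, 2) and L = D - A. L has integer entries, so p(x) = det(xI - L) has integer coefficients. Expanding the determinant yields x^7 - 12x^6 + 55x^5 - 120x^4 + 126x^3 - 56x^2 + 7x. The constant term is 0 because L is singular (the all-ones vector lies in its kernel). The eigenvalues sum to 12, which equals trace(L) = 2|E|.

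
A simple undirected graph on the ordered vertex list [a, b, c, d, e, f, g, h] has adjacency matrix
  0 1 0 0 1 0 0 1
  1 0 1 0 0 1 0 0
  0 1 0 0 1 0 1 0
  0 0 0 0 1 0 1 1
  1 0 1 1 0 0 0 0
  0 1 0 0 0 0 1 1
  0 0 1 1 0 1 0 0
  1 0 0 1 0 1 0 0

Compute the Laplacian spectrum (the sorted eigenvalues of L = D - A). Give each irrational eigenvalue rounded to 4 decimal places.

[0, 2, 2, 2, 4, 4, 4, 6]

Reading degrees in the order [a, b, c, d, e, f, g, h] gives [3, 3, 3, 3, 3, 3, 3, 3]; set D = diag(3, 3, 3, 3, 3, 3, 3, 3) and form L = D - A. Since every row of L sums to 0, the all-ones vector is in the kernel and 0 is an eigenvalue. The single zero eigenvalue shows the graph is connected. The largest eigenvalue, 6, is at most the vertex count 8.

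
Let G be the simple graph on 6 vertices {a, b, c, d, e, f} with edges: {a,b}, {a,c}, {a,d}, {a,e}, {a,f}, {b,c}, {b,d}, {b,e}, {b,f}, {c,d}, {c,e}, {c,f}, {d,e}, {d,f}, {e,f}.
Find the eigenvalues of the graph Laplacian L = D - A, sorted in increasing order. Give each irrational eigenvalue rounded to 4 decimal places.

[0, 6, 6, 6, 6, 6]

With the vertex order [a, b, c, d, e, f], the degrees are [5, 5, 5, 5, 5, 5], giving D = diag(5, 5, 5, 5, 5, 5) and L = D - A. The multiplicity of 0 as a Laplacian eigenvalue equals the number of connected components. The single zero eigenvalue shows the graph is connected. By the matrix-tree theorem the graph has (1/6) * product of the nonzero eigenvalues = 1296 spanning trees. The eigenvalues sum to 30, which equals trace(L) = 2|E|.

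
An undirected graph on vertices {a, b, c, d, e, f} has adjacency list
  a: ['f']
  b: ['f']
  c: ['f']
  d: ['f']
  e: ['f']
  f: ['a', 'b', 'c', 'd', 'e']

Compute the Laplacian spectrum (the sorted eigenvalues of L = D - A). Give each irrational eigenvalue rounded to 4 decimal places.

With the vertex order [a, b, c, d, e, f], the degrees are [1, 1, 1, 1, 1, 5], giving D = diag(1, 1, 1, 1, 1, 5) and L = D - A. The multiplicity of 0 as a Laplacian eigenvalue equals the number of connected components. The single zero eigenvalue shows the graph is connected. The eigenvalues sum to 10, which equals trace(L) = 2|E|. The largest eigenvalue, 6, is at most the vertex count 6.

[0, 1, 1, 1, 1, 6]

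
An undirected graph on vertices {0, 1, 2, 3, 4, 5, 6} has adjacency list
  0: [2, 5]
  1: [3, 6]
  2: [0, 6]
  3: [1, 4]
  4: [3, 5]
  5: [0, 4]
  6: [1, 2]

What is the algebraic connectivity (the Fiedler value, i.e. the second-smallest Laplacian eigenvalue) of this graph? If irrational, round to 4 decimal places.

Each diagonal entry of L is the vertex degree and each off-diagonal entry is -1 where an edge is present, 0 otherwise; in the order [0, 1, 2, 3, 4, 5, 6] the diagonal is [2, 2, 2, 2, 2, 2, 2]. The sorted Laplacian eigenvalues are [0, 0.7530, 0.7530, 2.4450, 2.4450, 3.8019, 3.8019]; the algebraic connectivity is the second entry, 0.7530. The largest eigenvalue, 3.8019, is at most the vertex count 7.

0.7530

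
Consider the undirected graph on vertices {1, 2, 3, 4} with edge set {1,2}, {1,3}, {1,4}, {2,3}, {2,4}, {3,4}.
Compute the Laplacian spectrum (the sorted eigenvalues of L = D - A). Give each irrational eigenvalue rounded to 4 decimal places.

[0, 4, 4, 4]

Each diagonal entry of L is the vertex degree and each off-diagonal entry is -1 where an edge is present, 0 otherwise; in the order [1, 2, 3, 4] the diagonal is [3, 3, 3, 3]. Since every row of L sums to 0, the all-ones vector is in the kernel and 0 is an eigenvalue. The single zero eigenvalue shows the graph is connected. The largest eigenvalue, 4, is at most the vertex count 4.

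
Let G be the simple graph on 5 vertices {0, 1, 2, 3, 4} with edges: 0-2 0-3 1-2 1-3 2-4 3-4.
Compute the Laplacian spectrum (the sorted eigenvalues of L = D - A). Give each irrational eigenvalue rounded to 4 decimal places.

Reading degrees in the order [0, 1, 2, 3, 4] gives [2, 2, 3, 3, 2]; set D = diag(2, 2, 3, 3, 2) and form L = D - A. L is symmetric positive semidefinite, so every eigenvalue is real and nonnegative. The single zero eigenvalue shows the graph is connected. The eigenvalues sum to 12, which equals trace(L) = 2|E|.

[0, 2, 2, 3, 5]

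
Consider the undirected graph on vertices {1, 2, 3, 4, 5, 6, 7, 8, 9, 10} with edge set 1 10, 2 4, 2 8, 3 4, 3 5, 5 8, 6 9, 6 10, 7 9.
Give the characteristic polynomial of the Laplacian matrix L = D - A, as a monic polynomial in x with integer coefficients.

Reading degrees in the order [1, 2, 3, 4, 5, 6, 7, 8, 9, 10] gives [1, 2, 2, 2, 2, 2, 1, 2, 2, 2]; set D = diag(1, 2, 2, 2, 2, 2, 1, 2, 2, 2) and form L = D - A. Computing det(xI - L) by cofactor expansion (or equivalently via sum-over-permutations) gives x^10 - 18x^9 + 136x^8 - 560x^7 + 1365x^6 - 2000x^5 + 1700x^4 - 750x^3 + 125x^2. The constant term is 0 because L is singular (the all-ones vector lies in its kernel). There are 2 zeros in the spectrum, matching the 2 components. The largest eigenvalue, 3.6180, is at most the vertex count 10.

x^10 - 18x^9 + 136x^8 - 560x^7 + 1365x^6 - 2000x^5 + 1700x^4 - 750x^3 + 125x^2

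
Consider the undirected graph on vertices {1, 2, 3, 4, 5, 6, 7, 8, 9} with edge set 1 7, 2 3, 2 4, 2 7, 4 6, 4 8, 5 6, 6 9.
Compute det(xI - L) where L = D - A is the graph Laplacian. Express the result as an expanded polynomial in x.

Reading degrees in the order [1, 2, 3, 4, 5, 6, 7, 8, 9] gives [1, 3, 1, 3, 1, 3, 2, 1, 1]; set D = diag(1, 3, 1, 3, 1, 3, 2, 1, 1) and form L = D - A. L has integer entries, so p(x) = det(xI - L) has integer coefficients. Expanding the determinant yields x^9 - 16x^8 + 102x^7 - 334x^6 + 606x^5 - 616x^4 + 340x^3 - 92x^2 + 9x. The coefficient of x^8 equals -trace(L) = -16, matching the sum of degrees. The eigenvalues sum to 16, which equals trace(L) = 2|E|. By the matrix-tree theorem the graph has (1/9) * product of the nonzero eigenvalues = 1 spanning tree.

x^9 - 16x^8 + 102x^7 - 334x^6 + 606x^5 - 616x^4 + 340x^3 - 92x^2 + 9x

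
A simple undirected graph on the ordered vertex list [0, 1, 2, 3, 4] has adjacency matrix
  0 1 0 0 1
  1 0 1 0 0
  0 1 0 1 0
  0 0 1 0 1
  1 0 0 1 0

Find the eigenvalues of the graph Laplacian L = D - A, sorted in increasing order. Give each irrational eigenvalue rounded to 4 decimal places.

Each diagonal entry of L is the vertex degree and each off-diagonal entry is -1 where an edge is present, 0 otherwise; in the order [0, 1, 2, 3, 4] the diagonal is [2, 2, 2, 2, 2]. Diagonalising L (or applying a numerical eigensolver to the 5x5 matrix) gives the spectrum above. The largest eigenvalue, 3.6180, is at most the vertex count 5. By the matrix-tree theorem the graph has (1/5) * product of the nonzero eigenvalues = 5 spanning trees.

[0, 1.3820, 1.3820, 3.6180, 3.6180]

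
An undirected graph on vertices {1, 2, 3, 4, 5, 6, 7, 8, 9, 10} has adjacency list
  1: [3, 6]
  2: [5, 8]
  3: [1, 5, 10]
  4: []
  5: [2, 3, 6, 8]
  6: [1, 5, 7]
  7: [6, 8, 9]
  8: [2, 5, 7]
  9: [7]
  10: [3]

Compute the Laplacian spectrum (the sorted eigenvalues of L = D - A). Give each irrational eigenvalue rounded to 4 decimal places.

Reading degrees in the order [1, 2, 3, 4, 5, 6, 7, 8, 9, 10] gives [2, 2, 3, 0, 4, 3, 3, 3, 1, 1]; set D = diag(2, 2, 3, 0, 4, 3, 3, 3, 1, 1) and form L = D - A. Since every row of L sums to 0, the all-ones vector is in the kernel and 0 is an eigenvalue. The 2 zero eigenvalues correspond to the 2 connected components. There are 2 zeros in the spectrum, matching the 2 components. The eigenvalues sum to 22, which equals trace(L) = 2|E|.

[0, 0, 0.4747, 0.8459, 1.2692, 2.4869, 3.3446, 3.4904, 4.3344, 5.7539]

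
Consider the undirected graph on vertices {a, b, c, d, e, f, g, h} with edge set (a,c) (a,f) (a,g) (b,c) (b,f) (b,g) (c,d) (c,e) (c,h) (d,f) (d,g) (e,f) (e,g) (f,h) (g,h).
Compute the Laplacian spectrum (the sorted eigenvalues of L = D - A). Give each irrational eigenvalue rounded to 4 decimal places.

[0, 3, 3, 3, 3, 5, 5, 8]

Reading degrees in the order [a, b, c, d, e, f, g, h] gives [3, 3, 5, 3, 3, 5, 5, 3]; set D = diag(3, 3, 5, 3, 3, 5, 5, 3) and form L = D - A. Since every row of L sums to 0, the all-ones vector is in the kernel and 0 is an eigenvalue. The largest eigenvalue, 8, is at most the vertex count 8. The eigenvalues sum to 30, which equals trace(L) = 2|E|.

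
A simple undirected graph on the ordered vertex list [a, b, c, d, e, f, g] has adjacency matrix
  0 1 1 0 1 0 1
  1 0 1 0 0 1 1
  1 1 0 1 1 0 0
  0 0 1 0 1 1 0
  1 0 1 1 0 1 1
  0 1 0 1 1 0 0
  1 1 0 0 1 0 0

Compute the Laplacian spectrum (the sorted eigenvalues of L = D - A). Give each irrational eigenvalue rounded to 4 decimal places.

[0, 2.0697, 3.2575, 3.7750, 4.7973, 5.4894, 6.6111]

Each diagonal entry of L is the vertex degree and each off-diagonal entry is -1 where an edge is present, 0 otherwise; in the order [a, b, c, d, e, f, g] the diagonal is [4, 4, 4, 3, 5, 3, 3]. Since every row of L sums to 0, the all-ones vector is in the kernel and 0 is an eigenvalue.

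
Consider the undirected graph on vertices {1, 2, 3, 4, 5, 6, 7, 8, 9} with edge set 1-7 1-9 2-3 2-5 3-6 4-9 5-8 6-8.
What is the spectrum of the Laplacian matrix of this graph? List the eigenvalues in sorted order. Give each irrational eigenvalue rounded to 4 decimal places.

[0, 0, 0.5858, 1.3820, 1.3820, 2, 3.4142, 3.6180, 3.6180]

Each diagonal entry of L is the vertex degree and each off-diagonal entry is -1 where an edge is present, 0 otherwise; in the order [1, 2, 3, 4, 5, 6, 7, 8, 9] the diagonal is [2, 2, 2, 1, 2, 2, 1, 2, 2]. Since every row of L sums to 0, the all-ones vector is in the kernel and 0 is an eigenvalue. The 2 zero eigenvalues correspond to the 2 connected components. The largest eigenvalue, 3.6180, is at most the vertex count 9.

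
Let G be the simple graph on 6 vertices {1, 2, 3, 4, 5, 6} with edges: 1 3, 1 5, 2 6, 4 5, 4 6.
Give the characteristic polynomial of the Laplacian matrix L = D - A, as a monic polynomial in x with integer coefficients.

x^6 - 10x^5 + 36x^4 - 56x^3 + 35x^2 - 6x

Each diagonal entry of L is the vertex degree and each off-diagonal entry is -1 where an edge is present, 0 otherwise; in the order [1, 2, 3, 4, 5, 6] the diagonal is [2, 1, 1, 2, 2, 2]. Computing det(xI - L) by cofactor expansion (or equivalently via sum-over-permutations) gives x^6 - 10x^5 + 36x^4 - 56x^3 + 35x^2 - 6x. Since p(0) = det(-L) = 0, x divides p(x). The eigenvalues sum to 10, which equals trace(L) = 2|E|.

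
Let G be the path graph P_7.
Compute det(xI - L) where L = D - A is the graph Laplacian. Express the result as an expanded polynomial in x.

The graph has 7 vertices and degree multiset [2, 2, 2, 2, 2, 1, 1]; D is the diagonal matrix of degrees and L = D - A. L has integer entries, so p(x) = det(xI - L) has integer coefficients. Expanding the determinant yields x^7 - 12x^6 + 55x^5 - 120x^4 + 126x^3 - 56x^2 + 7x. The constant term is 0 because L is singular (the all-ones vector lies in its kernel).

x^7 - 12x^6 + 55x^5 - 120x^4 + 126x^3 - 56x^2 + 7x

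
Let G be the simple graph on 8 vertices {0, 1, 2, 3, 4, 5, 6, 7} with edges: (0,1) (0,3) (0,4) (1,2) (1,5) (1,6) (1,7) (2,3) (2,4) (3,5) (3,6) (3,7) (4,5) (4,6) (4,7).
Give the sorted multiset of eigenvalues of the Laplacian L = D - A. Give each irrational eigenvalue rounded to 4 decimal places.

[0, 3, 3, 3, 3, 5, 5, 8]

Reading degrees in the order [0, 1, 2, 3, 4, 5, 6, 7] gives [3, 5, 3, 5, 5, 3, 3, 3]; set D = diag(3, 5, 3, 5, 5, 3, 3, 3) and form L = D - A. L is symmetric positive semidefinite, so every eigenvalue is real and nonnegative. The single zero eigenvalue shows the graph is connected. By the matrix-tree theorem the graph has (1/8) * product of the nonzero eigenvalues = 2025 spanning trees. There is one zero in the spectrum, matching the 1 component.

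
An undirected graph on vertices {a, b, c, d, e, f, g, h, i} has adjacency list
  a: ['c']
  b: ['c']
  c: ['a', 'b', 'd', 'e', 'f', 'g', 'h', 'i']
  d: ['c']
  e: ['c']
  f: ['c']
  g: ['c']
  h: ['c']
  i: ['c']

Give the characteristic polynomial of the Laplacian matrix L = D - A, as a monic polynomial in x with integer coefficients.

x^9 - 16x^8 + 84x^7 - 224x^6 + 350x^5 - 336x^4 + 196x^3 - 64x^2 + 9x

Each diagonal entry of L is the vertex degree and each off-diagonal entry is -1 where an edge is present, 0 otherwise; in the order [a, b, c, d, e, f, g, h, i] the diagonal is [1, 1, 8, 1, 1, 1, 1, 1, 1]. The eigenvalues of L are [0, 1, 1, 1, 1, 1, 1, 1, 9]; the characteristic polynomial is the product of (x - lambda_i), which multiplies out to x^9 - 16x^8 + 84x^7 - 224x^6 + 350x^5 - 336x^4 + 196x^3 - 64x^2 + 9x. The coefficient of x^8 equals -trace(L) = -16, matching the sum of degrees. The eigenvalues sum to 16, which equals trace(L) = 2|E|. The largest eigenvalue, 9, is at most the vertex count 9.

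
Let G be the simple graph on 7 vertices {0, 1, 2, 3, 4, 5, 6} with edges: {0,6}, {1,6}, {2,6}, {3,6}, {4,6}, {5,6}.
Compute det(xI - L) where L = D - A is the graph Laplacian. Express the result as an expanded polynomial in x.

Reading degrees in the order [0, 1, 2, 3, 4, 5, 6] gives [1, 1, 1, 1, 1, 1, 6]; set D = diag(1, 1, 1, 1, 1, 1, 6) and form L = D - A. The eigenvalues of L are [0, 1, 1, 1, 1, 1, 7]; the characteristic polynomial is the product of (x - lambda_i), which multiplies out to x^7 - 12x^6 + 45x^5 - 80x^4 + 75x^3 - 36x^2 + 7x. The constant term is 0 because L is singular (the all-ones vector lies in its kernel).

x^7 - 12x^6 + 45x^5 - 80x^4 + 75x^3 - 36x^2 + 7x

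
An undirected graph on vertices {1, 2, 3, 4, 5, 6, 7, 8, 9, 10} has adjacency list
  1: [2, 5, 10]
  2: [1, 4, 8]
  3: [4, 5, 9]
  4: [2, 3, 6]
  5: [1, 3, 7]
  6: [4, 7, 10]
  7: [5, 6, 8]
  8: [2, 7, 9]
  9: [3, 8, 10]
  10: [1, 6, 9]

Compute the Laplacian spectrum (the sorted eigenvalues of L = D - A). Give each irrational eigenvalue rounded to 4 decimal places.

[0, 2, 2, 2, 2, 2, 5, 5, 5, 5]

Reading degrees in the order [1, 2, 3, 4, 5, 6, 7, 8, 9, 10] gives [3, 3, 3, 3, 3, 3, 3, 3, 3, 3]; set D = diag(3, 3, 3, 3, 3, 3, 3, 3, 3, 3) and form L = D - A. L is symmetric positive semidefinite, so every eigenvalue is real and nonnegative. The single zero eigenvalue shows the graph is connected. By the matrix-tree theorem the graph has (1/10) * product of the nonzero eigenvalues = 2000 spanning trees. The largest eigenvalue, 5, is at most the vertex count 10.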